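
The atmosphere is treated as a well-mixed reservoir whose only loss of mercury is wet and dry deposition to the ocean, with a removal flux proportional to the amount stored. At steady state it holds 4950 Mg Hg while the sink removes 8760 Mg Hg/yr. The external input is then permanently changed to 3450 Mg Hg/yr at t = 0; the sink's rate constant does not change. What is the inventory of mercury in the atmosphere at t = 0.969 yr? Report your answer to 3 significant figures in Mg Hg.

The sink rate constant is k = F₀/M₀ = 8760/4950 = 1.770 yr⁻¹.
Solving dM/dt = F₁ − kM with M(0) = M₀ gives M(t) = F₁/k + (M₀ − F₁/k)·e^(−kt).
F₁/k = 3450/1.770 = 1949.5 Mg Hg; kt = 1.770 × 0.969 = 1.715, e^(−kt) = 0.1800.
M(0.969) = 1949.5 + (4950 − 1949.5) × 0.1800 = 1949.5 + 540.1 = 2489.6 Mg Hg.

2490 Mg Hg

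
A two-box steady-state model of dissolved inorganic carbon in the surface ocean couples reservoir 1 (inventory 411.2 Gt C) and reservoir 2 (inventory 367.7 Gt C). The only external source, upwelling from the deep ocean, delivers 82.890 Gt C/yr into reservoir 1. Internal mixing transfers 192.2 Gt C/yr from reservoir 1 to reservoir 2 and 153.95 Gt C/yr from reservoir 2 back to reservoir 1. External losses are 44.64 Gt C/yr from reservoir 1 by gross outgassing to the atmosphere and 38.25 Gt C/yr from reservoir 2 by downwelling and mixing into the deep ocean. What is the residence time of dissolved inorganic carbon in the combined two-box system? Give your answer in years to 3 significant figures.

9.40 yr

Treat the two boxes together as one reservoir: the mixing fluxes between them are internal recycling, so τ = ΣM / Σ(external losses).
M_total = 411.2 + 367.7 = 778.90 Gt C.
ΣF_external_out = 44.64 + 38.25 = 82.890 Gt C/yr.
τ = M_total / ΣF_ext = 778.90 / 82.890 = 9.397 yr.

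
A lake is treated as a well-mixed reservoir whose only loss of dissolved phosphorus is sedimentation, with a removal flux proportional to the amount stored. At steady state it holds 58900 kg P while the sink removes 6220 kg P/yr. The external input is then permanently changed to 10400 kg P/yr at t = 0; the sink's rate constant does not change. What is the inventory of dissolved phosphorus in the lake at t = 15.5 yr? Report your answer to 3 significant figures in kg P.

90800 kg P

Residence time τ = M₀/F₀ = 9.469 yr. The eventual steady state is M_∞ = M₀·(F₁/F₀) = 58900 × 10400/6220 = 98482 kg P.
The anomaly ΔM(t) = M(t) − M_∞ decays as ΔM₀·e^(−t/τ) with ΔM₀ = 58900 − 98482 = −39580 kg P.
At t = 15.5 yr, e^(−t/τ) = e^(−1.637) = 0.1946, so ΔM = −7702 kg P and M = 98482 − 7702 = 90780 kg P.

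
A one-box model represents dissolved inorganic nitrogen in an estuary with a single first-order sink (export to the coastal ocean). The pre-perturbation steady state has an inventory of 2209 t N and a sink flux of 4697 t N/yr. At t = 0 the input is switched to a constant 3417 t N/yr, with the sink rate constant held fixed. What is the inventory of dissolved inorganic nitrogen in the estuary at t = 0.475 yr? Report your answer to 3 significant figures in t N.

Residence time τ = M₀/F₀ = 0.4703 yr. The eventual steady state is M_∞ = M₀·(F₁/F₀) = 2209 × 3417/4697 = 1607.0 t N.
The anomaly ΔM(t) = M(t) − M_∞ decays as ΔM₀·e^(−t/τ) with ΔM₀ = 2209 − 1607.0 = 602.0 t N.
At t = 0.475 yr, e^(−t/τ) = e^(−1.010) = 0.3642, so ΔM = 219.3 t N and M = 1607.0 + 219.3 = 1826.3 t N.

1830 t N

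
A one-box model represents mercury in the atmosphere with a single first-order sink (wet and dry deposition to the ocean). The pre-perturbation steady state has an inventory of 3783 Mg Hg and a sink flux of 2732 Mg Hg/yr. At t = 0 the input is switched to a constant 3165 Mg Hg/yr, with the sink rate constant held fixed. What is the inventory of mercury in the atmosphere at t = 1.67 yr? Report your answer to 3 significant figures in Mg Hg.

Residence time τ = M₀/F₀ = 1.385 yr. The eventual steady state is M_∞ = M₀·(F₁/F₀) = 3783 × 3165/2732 = 4382.6 Mg Hg.
The anomaly ΔM(t) = M(t) − M_∞ decays as ΔM₀·e^(−t/τ) with ΔM₀ = 3783 − 4382.6 = −599.6 Mg Hg.
At t = 1.67 yr, e^(−t/τ) = e^(−1.206) = 0.2994, so ΔM = −179.5 Mg Hg and M = 4382.6 − 179.5 = 4203.1 Mg Hg.

4200 Mg Hg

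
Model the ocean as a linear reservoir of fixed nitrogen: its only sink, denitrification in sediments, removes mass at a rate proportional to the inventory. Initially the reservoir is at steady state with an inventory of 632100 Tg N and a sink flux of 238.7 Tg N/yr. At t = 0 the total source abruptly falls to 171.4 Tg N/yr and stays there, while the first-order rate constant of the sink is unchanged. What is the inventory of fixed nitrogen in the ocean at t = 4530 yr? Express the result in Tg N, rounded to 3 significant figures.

486000 Tg N

The sink rate constant is k = F₀/M₀ = 238.7/632100 = 0.0003776 yr⁻¹.
Solving dM/dt = F₁ − kM with M(0) = M₀ gives M(t) = F₁/k + (M₀ − F₁/k)·e^(−kt).
F₁/k = 171.4/0.0003776 = 453880 Tg N; kt = 0.0003776 × 4530 = 1.711, e^(−kt) = 0.1807.
M(4530) = 453880 + (632100 − 453880) × 0.1807 = 453880 + 32210 = 486100 Tg N.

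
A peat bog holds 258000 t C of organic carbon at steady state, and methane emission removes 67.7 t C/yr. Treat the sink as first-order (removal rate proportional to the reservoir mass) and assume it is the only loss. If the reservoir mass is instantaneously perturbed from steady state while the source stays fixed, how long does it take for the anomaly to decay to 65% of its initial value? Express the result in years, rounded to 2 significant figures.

1600 yr

For a linear reservoir the anomaly decays as exp(−t/τ) with τ = M/F = 258000/67.7 = 3811 yr.
exp(−t/τ) = 0.65 ⇒ t = −τ ln(0.65) = 3811 × 0.4308 = 1642 yr.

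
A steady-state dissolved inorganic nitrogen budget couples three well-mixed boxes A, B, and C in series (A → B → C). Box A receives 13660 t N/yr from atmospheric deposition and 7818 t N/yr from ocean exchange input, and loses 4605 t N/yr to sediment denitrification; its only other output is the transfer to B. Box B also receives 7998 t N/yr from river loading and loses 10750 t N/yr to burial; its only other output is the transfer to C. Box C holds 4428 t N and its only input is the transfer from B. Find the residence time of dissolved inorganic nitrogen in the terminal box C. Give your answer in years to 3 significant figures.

Box A: F(A→B) = (13660 + 7818) − 4605 = 16873 t N/yr.
Box B: F(B→C) = (16873 + 7998) − 10750 = 14121 t N/yr.
Box C throughput = its input = 14121 t N/yr; τ = 4428 / 14121 = 0.3136 yr.

0.314 yr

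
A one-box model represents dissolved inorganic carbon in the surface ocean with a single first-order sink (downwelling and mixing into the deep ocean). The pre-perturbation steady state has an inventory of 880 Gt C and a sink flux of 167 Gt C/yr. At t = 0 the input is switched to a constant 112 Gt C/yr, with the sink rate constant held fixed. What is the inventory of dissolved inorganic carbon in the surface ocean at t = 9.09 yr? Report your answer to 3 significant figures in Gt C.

τ = M₀/F₀ = 880/167 = 5.269 yr; rate constant k = 1/τ.
New steady state M_∞ = F₁/k = F₁·τ = 112 × 5.269 = 590.18 Gt C.
M(t) = M_∞ + (M₀ − M_∞)·e^(−t/τ); t/τ = 9.09/5.269 = 1.725, so e^(−t/τ) = 0.1782.
M(t) = 590.18 + 289.8 × 0.1782 = 641.82 Gt C.

642 Gt C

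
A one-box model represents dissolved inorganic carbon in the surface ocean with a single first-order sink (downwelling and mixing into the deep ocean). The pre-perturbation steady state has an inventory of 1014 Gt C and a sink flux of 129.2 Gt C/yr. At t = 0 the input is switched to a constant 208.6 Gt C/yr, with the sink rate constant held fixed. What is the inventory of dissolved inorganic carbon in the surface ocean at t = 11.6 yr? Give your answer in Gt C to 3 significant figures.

1500 Gt C

The sink rate constant is k = F₀/M₀ = 129.2/1014 = 0.1274 yr⁻¹.
Solving dM/dt = F₁ − kM with M(0) = M₀ gives M(t) = F₁/k + (M₀ − F₁/k)·e^(−kt).
F₁/k = 208.6/0.1274 = 1637.2 Gt C; kt = 0.1274 × 11.6 = 1.478, e^(−kt) = 0.2281.
M(11.6) = 1637.2 + (1014 − 1637.2) × 0.2281 = 1637.2 − 142.1 = 1495.0 Gt C.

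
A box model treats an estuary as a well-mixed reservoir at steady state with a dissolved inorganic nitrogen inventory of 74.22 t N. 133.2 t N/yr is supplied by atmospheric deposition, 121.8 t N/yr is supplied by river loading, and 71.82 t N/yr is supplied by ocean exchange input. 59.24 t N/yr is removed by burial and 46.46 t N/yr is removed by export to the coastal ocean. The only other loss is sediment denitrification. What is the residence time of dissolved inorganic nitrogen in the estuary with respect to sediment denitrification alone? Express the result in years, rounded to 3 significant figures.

At steady state ΣF_in = ΣF_out.
ΣF_in = 133.2 + 121.8 + 71.82 = 326.82 t N/yr.
Sediment denitrification flux = ΣF_in − (59.24 + 46.46) = 326.82 − 105.7 = 221.1 t N/yr.
τ = M / F = 74.22 / 221.1 = 0.3357 yr.

0.336 yr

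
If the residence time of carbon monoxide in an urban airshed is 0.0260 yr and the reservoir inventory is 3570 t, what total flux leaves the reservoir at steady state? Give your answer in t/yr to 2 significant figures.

140000 t/yr

F = M / τ = 3570 / 0.0260 = 137300 t/yr.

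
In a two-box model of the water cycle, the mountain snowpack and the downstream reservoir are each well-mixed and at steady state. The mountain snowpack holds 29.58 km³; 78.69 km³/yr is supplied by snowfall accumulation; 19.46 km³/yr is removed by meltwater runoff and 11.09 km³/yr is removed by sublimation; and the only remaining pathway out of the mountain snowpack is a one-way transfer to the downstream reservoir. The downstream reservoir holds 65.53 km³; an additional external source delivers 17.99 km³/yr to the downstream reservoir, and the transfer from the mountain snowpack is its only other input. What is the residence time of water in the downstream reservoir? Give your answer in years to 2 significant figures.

Balance the mountain snowpack: ΣF_in = 78.690 km³/yr.
Transfer to the downstream reservoir = ΣF_in − (19.46 + 11.09) = 48.140 km³/yr.
Total input to the downstream reservoir = 48.140 + 17.99 = 66.130 km³/yr; at steady state this equals its total output.
τ = M / F = 65.53 / 66.130 = 0.9909 yr.

0.99 yr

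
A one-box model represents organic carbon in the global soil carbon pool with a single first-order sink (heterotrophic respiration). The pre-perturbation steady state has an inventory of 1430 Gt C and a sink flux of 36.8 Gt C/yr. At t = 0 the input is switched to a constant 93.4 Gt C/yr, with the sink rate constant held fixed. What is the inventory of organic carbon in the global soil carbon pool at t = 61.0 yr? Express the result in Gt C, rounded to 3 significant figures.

3170 Gt C

Residence time τ = M₀/F₀ = 38.86 yr. The eventual steady state is M_∞ = M₀·(F₁/F₀) = 1430 × 93.4/36.8 = 3629.4 Gt C.
The anomaly ΔM(t) = M(t) − M_∞ decays as ΔM₀·e^(−t/τ) with ΔM₀ = 1430 − 3629.4 = −2199 Gt C.
At t = 61.0 yr, e^(−t/τ) = e^(−1.570) = 0.2081, so ΔM = −457.7 Gt C and M = 3629.4 − 457.7 = 3171.7 Gt C.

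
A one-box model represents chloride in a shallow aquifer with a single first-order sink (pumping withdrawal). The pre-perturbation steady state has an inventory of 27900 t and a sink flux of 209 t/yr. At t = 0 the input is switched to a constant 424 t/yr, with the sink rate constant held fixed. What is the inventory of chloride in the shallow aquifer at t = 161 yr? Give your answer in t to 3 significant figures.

48000 t

τ = M₀/F₀ = 27900/209 = 133.5 yr; rate constant k = 1/τ.
New steady state M_∞ = F₁/k = F₁·τ = 424 × 133.5 = 56601 t.
M(t) = M_∞ + (M₀ − M_∞)·e^(−t/τ); t/τ = 161/133.5 = 1.206, so e^(−t/τ) = 0.2994.
M(t) = 56601 − 28700 × 0.2994 = 48009 t.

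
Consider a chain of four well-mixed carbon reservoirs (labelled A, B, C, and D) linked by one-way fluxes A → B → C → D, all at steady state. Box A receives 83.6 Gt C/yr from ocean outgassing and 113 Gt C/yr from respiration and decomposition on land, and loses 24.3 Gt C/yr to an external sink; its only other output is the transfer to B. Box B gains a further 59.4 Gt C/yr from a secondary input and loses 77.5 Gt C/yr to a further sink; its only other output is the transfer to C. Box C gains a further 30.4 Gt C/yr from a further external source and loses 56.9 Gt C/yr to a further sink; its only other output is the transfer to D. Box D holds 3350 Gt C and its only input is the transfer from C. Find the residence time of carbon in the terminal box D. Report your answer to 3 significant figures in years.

Box A: F(A→B) = (83.6 + 113) − 24.3 = 172.30 Gt C/yr.
Box B: F(B→C) = (172.30 + 59.4) − 77.5 = 154.20 Gt C/yr.
Box C: F(C→D) = (154.20 + 30.4) − 56.9 = 127.70 Gt C/yr.
Box D throughput = its input = 127.70 Gt C/yr; τ = 3350 / 127.70 = 26.23 yr.

26.2 yr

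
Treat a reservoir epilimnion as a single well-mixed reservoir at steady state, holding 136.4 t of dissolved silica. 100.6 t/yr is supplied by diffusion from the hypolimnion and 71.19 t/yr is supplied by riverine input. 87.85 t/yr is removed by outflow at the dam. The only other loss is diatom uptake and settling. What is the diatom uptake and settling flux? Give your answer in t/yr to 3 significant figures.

83.9 t/yr

At steady state ΣF_in = ΣF_out.
ΣF_in = 100.6 + 71.19 = 171.79 t/yr.
Diatom uptake and settling flux = ΣF_in − (87.85) = 171.79 − 87.85 = 83.94 t/yr.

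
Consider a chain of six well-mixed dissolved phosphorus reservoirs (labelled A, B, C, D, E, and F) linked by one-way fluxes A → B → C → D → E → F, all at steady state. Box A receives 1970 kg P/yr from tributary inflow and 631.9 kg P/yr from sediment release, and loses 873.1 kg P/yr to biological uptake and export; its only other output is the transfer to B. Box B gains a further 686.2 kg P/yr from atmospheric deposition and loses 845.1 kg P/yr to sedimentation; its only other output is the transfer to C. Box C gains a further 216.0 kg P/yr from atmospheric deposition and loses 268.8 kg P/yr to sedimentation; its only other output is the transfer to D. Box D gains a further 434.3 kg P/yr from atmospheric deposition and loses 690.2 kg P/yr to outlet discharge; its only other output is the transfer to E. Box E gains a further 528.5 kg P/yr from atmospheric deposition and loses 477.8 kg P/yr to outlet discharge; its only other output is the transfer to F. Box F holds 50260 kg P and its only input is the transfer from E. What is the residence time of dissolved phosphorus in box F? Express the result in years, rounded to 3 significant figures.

38.3 yr

Box A: F(A→B) = (1970 + 631.9) − 873.1 = 1728.8 kg P/yr.
Box B: F(B→C) = (1728.8 + 686.2) − 845.1 = 1569.9 kg P/yr.
Box C: F(C→D) = (1569.9 + 216.0) − 268.8 = 1517.1 kg P/yr.
Box D: F(D→E) = (1517.1 + 434.3) − 690.2 = 1261.2 kg P/yr.
Box E: F(E→F) = (1261.2 + 528.5) − 477.8 = 1311.9 kg P/yr.
Box F throughput = its input = 1311.9 kg P/yr; τ = 50260 / 1311.9 = 38.31 yr.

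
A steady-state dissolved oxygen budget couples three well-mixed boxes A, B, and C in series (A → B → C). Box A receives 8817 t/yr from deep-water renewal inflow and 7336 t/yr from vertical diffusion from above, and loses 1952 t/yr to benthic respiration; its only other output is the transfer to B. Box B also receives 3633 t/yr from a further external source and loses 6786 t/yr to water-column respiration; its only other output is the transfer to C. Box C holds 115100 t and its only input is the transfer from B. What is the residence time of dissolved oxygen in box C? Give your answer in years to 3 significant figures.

Box A: F(A→B) = (8817 + 7336) − 1952 = 14201 t/yr.
Box B: F(B→C) = (14201 + 3633) − 6786 = 11048 t/yr.
Box C throughput = its input = 11048 t/yr; τ = 115100 / 11048 = 10.42 yr.

10.4 yr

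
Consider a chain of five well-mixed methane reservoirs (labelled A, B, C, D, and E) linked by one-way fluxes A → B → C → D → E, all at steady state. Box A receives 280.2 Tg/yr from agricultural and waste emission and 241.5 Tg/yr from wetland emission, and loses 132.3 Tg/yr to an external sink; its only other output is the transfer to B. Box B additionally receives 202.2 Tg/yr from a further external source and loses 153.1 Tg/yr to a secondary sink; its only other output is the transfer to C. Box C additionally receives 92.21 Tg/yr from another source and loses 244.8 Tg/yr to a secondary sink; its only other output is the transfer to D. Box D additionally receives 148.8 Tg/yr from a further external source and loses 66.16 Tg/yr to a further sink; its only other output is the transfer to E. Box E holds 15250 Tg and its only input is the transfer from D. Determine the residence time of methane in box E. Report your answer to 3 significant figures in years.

Box A: F(A→B) = (280.2 + 241.5) − 132.3 = 389.40 Tg/yr.
Box B: F(B→C) = (389.40 + 202.2) − 153.1 = 438.50 Tg/yr.
Box C: F(C→D) = (438.50 + 92.21) − 244.8 = 285.91 Tg/yr.
Box D: F(D→E) = (285.91 + 148.8) − 66.16 = 368.55 Tg/yr.
Box E throughput = its input = 368.55 Tg/yr; τ = 15250 / 368.55 = 41.38 yr.

41.4 yr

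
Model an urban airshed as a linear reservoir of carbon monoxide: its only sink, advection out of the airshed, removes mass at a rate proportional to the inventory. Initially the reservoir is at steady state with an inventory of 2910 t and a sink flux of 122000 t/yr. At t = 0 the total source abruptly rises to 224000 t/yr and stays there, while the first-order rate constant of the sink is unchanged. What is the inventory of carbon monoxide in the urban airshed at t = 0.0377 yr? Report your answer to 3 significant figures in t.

4840 t

Residence time τ = M₀/F₀ = 0.02385 yr. The eventual steady state is M_∞ = M₀·(F₁/F₀) = 2910 × 224000/122000 = 5343.0 t.
The anomaly ΔM(t) = M(t) − M_∞ decays as ΔM₀·e^(−t/τ) with ΔM₀ = 2910 − 5343.0 = −2433 t.
At t = 0.0377 yr, e^(−t/τ) = e^(−1.581) = 0.2059, so ΔM = −500.9 t and M = 5343.0 − 500.9 = 4842.1 t.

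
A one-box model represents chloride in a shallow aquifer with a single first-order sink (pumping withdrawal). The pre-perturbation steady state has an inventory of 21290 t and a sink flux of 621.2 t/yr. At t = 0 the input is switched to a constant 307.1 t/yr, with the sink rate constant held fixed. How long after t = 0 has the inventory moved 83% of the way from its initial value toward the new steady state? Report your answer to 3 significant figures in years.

60.7 yr

τ = M₀/F₀ = 21290/621.2 = 34.27 yr.
The remaining gap fraction is e^(−t/τ); 83% covered ⇒ e^(−t/τ) = 0.170.
t = −τ ln(0.170) = 34.27 × 1.772 = 60.73 yr.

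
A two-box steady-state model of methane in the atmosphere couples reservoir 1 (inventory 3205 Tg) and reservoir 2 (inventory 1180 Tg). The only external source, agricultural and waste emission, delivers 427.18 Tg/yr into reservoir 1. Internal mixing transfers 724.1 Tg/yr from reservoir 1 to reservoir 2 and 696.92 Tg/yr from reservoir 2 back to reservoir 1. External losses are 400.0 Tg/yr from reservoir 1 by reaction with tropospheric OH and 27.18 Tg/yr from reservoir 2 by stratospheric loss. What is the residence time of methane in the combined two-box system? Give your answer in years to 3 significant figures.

Residence time in the combined system uses the total inventory and the total *external* removal — internal exchanges between the two boxes cancel.
M_total = 3205 + 1180 = 4385.0 Tg.
ΣF_external_out = 400.0 + 27.18 = 427.18 Tg/yr.
τ = M_total / ΣF_ext = 4385.0 / 427.18 = 10.26 yr.

10.3 yr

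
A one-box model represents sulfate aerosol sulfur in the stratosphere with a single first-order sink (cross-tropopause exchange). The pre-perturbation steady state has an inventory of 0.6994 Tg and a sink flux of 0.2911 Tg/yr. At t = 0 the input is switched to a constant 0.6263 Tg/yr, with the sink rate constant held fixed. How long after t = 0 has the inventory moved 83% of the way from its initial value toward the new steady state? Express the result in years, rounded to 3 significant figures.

4.26 yr

τ = M₀/F₀ = 0.6994/0.2911 = 2.403 yr.
The remaining gap fraction is e^(−t/τ); 83% covered ⇒ e^(−t/τ) = 0.170.
t = −τ ln(0.170) = 2.403 × 1.772 = 4.257 yr.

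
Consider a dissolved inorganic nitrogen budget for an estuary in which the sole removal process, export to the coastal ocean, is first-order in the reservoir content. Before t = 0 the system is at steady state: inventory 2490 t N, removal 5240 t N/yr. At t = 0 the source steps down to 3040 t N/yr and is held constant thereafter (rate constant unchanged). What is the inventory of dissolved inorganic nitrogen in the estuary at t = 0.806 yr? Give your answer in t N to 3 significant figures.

1640 t N

Residence time τ = M₀/F₀ = 0.4752 yr. The eventual steady state is M_∞ = M₀·(F₁/F₀) = 2490 × 3040/5240 = 1444.6 t N.
The anomaly ΔM(t) = M(t) − M_∞ decays as ΔM₀·e^(−t/τ) with ΔM₀ = 2490 − 1444.6 = 1045 t N.
At t = 0.806 yr, e^(−t/τ) = e^(−1.696) = 0.1834, so ΔM = 191.7 t N and M = 1444.6 + 191.7 = 1636.3 t N.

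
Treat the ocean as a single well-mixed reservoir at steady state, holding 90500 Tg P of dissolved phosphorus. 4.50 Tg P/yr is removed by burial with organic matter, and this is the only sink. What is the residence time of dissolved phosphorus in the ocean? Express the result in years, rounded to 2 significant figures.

20000 yr

τ = M / F = 90500 / 4.50 = 20110 yr.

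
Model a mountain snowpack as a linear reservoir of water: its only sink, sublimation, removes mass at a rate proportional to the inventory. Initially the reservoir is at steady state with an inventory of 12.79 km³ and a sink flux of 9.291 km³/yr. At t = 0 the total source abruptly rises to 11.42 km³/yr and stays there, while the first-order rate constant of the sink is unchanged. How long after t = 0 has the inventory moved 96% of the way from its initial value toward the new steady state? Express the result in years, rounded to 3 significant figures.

4.43 yr

τ = M₀/F₀ = 12.79/9.291 = 1.377 yr.
The remaining gap fraction is e^(−t/τ); 96% covered ⇒ e^(−t/τ) = 0.0400.
t = −τ ln(0.0400) = 1.377 × 3.219 = 4.431 yr.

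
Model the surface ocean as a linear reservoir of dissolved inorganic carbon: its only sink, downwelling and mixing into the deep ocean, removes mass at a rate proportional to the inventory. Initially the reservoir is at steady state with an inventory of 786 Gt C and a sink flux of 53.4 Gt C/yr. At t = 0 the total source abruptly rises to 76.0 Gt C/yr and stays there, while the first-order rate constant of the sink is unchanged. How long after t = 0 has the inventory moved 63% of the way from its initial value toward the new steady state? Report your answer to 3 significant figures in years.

14.6 yr

τ = M₀/F₀ = 786/53.4 = 14.72 yr.
The remaining gap fraction is e^(−t/τ); 63% covered ⇒ e^(−t/τ) = 0.370.
t = −τ ln(0.370) = 14.72 × 0.9943 = 14.63 yr.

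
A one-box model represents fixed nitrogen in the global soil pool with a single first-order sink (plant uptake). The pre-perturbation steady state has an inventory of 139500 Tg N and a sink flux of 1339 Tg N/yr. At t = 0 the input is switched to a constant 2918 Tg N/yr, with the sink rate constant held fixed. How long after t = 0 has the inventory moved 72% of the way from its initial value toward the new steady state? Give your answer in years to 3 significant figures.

τ = M₀/F₀ = 139500/1339 = 104.2 yr.
The remaining gap fraction is e^(−t/τ); 72% covered ⇒ e^(−t/τ) = 0.280.
t = −τ ln(0.280) = 104.2 × 1.273 = 132.6 yr.

133 yr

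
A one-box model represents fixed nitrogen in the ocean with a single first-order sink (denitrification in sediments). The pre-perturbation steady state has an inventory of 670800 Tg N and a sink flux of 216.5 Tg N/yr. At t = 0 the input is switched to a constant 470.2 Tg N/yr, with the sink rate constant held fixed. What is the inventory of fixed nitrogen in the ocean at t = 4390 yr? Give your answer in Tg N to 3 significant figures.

1.27×10^6 Tg N

τ = M₀/F₀ = 670800/216.5 = 3098 yr; rate constant k = 1/τ.
New steady state M_∞ = F₁/k = F₁·τ = 470.2 × 3098 = 1.4569×10^6 Tg N.
M(t) = M_∞ + (M₀ − M_∞)·e^(−t/τ); t/τ = 4390/3098 = 1.417, so e^(−t/τ) = 0.2425.
M(t) = 1.4569×10^6 − 786100 × 0.2425 = 1.2663×10^6 Tg N.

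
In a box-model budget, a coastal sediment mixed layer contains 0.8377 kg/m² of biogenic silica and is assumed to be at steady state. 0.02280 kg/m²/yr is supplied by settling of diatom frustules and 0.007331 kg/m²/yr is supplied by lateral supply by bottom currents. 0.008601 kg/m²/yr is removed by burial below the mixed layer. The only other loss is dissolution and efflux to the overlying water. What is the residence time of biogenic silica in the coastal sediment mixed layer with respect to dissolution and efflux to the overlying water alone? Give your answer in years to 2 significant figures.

At steady state ΣF_in = ΣF_out.
ΣF_in = 0.02280 + 0.007331 = 0.030131 kg/m²/yr.
Dissolution and efflux to the overlying water flux = ΣF_in − (0.008601) = 0.030131 − 0.008601 = 0.02153 kg/m²/yr.
τ = M / F = 0.8377 / 0.02153 = 38.91 yr.

39 yr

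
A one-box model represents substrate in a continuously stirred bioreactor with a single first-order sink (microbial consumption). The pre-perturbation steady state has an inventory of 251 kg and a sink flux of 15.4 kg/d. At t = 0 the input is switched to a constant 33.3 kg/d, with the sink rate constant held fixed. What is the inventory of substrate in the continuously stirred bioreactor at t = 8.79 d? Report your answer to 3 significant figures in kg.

373 kg

τ = M₀/F₀ = 251/15.4 = 16.30 d; rate constant k = 1/τ.
New steady state M_∞ = F₁/k = F₁·τ = 33.3 × 16.30 = 542.75 kg.
M(t) = M_∞ + (M₀ − M_∞)·e^(−t/τ); t/τ = 8.79/16.30 = 0.5393, so e^(−t/τ) = 0.5832.
M(t) = 542.75 − 291.7 × 0.5832 = 372.61 kg.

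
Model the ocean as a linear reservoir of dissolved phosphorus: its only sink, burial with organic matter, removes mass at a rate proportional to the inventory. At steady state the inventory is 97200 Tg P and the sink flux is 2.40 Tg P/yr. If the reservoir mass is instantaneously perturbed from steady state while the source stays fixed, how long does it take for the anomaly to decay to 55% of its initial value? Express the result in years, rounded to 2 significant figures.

For a linear reservoir the anomaly decays as exp(−t/τ) with τ = M/F = 97200/2.40 = 40500 yr.
exp(−t/τ) = 0.55 ⇒ t = −τ ln(0.55) = 40500 × 0.5978 = 24210 yr.

24000 yr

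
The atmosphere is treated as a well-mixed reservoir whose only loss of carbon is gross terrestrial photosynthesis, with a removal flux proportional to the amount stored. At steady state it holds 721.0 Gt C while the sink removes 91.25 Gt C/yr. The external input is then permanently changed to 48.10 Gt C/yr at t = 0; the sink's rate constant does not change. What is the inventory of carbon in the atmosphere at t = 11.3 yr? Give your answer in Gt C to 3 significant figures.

462 Gt C

Residence time τ = M₀/F₀ = 7.901 yr. The eventual steady state is M_∞ = M₀·(F₁/F₀) = 721.0 × 48.10/91.25 = 380.06 Gt C.
The anomaly ΔM(t) = M(t) − M_∞ decays as ΔM₀·e^(−t/τ) with ΔM₀ = 721.0 − 380.06 = 340.9 Gt C.
At t = 11.3 yr, e^(−t/τ) = e^(−1.430) = 0.2393, so ΔM = 81.58 Gt C and M = 380.06 + 81.58 = 461.64 Gt C.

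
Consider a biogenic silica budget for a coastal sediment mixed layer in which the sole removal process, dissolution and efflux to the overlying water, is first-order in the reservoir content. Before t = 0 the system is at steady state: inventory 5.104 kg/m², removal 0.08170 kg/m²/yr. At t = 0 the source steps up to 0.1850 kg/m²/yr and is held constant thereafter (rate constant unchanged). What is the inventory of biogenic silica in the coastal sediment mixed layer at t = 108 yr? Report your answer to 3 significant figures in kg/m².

Residence time τ = M₀/F₀ = 62.47 yr. The eventual steady state is M_∞ = M₀·(F₁/F₀) = 5.104 × 0.1850/0.08170 = 11.557 kg/m².
The anomaly ΔM(t) = M(t) − M_∞ decays as ΔM₀·e^(−t/τ) with ΔM₀ = 5.104 − 11.557 = −6.453 kg/m².
At t = 108 yr, e^(−t/τ) = e^(−1.729) = 0.1775, so ΔM = −1.146 kg/m² and M = 11.557 − 1.146 = 10.412 kg/m².

10.4 kg/m²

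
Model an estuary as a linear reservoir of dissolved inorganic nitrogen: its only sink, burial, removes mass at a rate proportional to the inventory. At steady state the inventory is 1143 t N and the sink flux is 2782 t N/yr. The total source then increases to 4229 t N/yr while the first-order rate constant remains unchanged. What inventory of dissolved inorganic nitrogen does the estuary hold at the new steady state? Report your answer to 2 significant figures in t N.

Rate constant k = F/M = 2782 / 1143 = 2.434 yr⁻¹.
At the new steady state, source = k·M_new ⇒ M_new = 4229 / 2.434 = 1738 t N.
(Equivalently M_new = M × F_new/F_old = 1143 × 4229/2782.)

1700 t N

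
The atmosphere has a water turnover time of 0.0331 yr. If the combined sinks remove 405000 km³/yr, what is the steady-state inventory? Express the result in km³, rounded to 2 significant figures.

τ = M/F ⇒ M = τ × F = 0.0331 × 405000 = 13410 km³.

13000 km³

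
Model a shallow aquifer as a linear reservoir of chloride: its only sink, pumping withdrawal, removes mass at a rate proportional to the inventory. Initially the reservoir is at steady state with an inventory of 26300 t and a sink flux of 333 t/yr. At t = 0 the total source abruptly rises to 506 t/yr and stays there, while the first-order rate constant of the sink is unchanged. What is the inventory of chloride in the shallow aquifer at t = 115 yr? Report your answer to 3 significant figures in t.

τ = M₀/F₀ = 26300/333 = 78.98 yr; rate constant k = 1/τ.
New steady state M_∞ = F₁/k = F₁·τ = 506 × 78.98 = 39963 t.
M(t) = M_∞ + (M₀ − M_∞)·e^(−t/τ); t/τ = 115/78.98 = 1.456, so e^(−t/τ) = 0.2331.
M(t) = 39963 − 13660 × 0.2331 = 36778 t.

36800 t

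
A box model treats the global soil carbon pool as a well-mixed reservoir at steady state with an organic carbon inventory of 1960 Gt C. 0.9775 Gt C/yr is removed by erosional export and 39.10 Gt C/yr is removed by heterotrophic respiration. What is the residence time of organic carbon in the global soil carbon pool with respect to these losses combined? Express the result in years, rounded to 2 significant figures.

Total removal = 0.9775 + 39.10 = 40.078 Gt C/yr.
τ = M / ΣF_out = 1960 / 40.078 = 48.91 yr.

49 yr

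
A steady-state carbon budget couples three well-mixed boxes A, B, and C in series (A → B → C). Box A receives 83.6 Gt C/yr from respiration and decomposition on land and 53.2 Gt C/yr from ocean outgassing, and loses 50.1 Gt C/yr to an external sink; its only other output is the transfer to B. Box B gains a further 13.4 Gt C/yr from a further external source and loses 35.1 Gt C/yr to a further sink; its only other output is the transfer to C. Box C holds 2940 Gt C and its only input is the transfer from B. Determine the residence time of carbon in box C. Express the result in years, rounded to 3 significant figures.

45.2 yr

Box A: F(A→B) = (83.6 + 53.2) − 50.1 = 86.700 Gt C/yr.
Box B: F(B→C) = (86.700 + 13.4) − 35.1 = 65.000 Gt C/yr.
Box C throughput = its input = 65.000 Gt C/yr; τ = 2940 / 65.000 = 45.23 yr.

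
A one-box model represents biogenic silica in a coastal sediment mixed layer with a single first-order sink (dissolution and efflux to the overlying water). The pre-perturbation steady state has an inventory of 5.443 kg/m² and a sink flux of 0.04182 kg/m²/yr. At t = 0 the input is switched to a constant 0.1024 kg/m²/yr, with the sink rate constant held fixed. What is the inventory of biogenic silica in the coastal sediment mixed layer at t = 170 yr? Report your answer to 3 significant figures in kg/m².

11.2 kg/m²

The sink rate constant is k = F₀/M₀ = 0.04182/5.443 = 0.007683 yr⁻¹.
Solving dM/dt = F₁ − kM with M(0) = M₀ gives M(t) = F₁/k + (M₀ − F₁/k)·e^(−kt).
F₁/k = 0.1024/0.007683 = 13.328 kg/m²; kt = 0.007683 × 170 = 1.306, e^(−kt) = 0.2709.
M(170) = 13.328 + (5.443 − 13.328) × 0.2709 = 13.328 − 2.136 = 11.192 kg/m².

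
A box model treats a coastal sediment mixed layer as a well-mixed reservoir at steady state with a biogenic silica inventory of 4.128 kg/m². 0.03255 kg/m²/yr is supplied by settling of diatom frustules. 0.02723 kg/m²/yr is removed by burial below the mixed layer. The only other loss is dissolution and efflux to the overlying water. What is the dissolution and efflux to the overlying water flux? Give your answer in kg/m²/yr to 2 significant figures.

At steady state ΣF_in = ΣF_out.
ΣF_in = 0.032550 kg/m²/yr.
Dissolution and efflux to the overlying water flux = ΣF_in − (0.02723) = 0.032550 − 0.02723 = 0.005320 kg/m²/yr.

0.0053 kg/m²/yr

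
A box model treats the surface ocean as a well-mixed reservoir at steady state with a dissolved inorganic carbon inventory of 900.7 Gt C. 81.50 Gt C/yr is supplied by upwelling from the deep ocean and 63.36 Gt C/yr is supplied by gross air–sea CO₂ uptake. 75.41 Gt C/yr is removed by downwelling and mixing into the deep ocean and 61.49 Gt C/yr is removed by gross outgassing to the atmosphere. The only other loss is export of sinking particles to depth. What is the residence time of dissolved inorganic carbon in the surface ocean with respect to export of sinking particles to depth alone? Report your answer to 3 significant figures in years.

113 yr

At steady state ΣF_in = ΣF_out.
ΣF_in = 81.50 + 63.36 = 144.86 Gt C/yr.
Export of sinking particles to depth flux = ΣF_in − (75.41 + 61.49) = 144.86 − 136.9 = 7.960 Gt C/yr.
τ = M / F = 900.7 / 7.960 = 113.2 yr.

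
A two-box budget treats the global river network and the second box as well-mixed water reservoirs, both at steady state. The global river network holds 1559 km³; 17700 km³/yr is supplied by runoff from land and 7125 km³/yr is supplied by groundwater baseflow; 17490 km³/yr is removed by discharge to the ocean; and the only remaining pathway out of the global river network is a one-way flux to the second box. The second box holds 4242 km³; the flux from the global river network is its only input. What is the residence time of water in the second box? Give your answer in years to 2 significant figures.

Balance the global river network: ΣF_in = 17700 + 7125 = 24825 km³/yr.
Flux to the second box = ΣF_in − (17490) = 7335.0 km³/yr.
At steady state the output of the second box equals its input, 7335.0 km³/yr.
τ = M / F = 4242 / 7335.0 = 0.5783 yr.

0.58 yr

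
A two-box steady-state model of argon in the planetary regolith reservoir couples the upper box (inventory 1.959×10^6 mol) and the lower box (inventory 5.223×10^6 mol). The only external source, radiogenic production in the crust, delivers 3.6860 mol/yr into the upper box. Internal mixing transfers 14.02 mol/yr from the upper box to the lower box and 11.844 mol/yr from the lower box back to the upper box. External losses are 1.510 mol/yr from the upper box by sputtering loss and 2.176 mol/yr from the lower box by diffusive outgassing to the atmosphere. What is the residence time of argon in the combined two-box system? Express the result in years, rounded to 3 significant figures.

Treat the two boxes together as one reservoir: the mixing fluxes between them are internal recycling, so τ = ΣM / Σ(external losses).
M_total = 1.959×10^6 + 5.223×10^6 = 7.1820×10^6 mol.
ΣF_external_out = 1.510 + 2.176 = 3.6860 mol/yr.
τ = M_total / ΣF_ext = 7.1820×10^6 / 3.6860 = 1.948×10^6 yr.

1.95×10^6 yr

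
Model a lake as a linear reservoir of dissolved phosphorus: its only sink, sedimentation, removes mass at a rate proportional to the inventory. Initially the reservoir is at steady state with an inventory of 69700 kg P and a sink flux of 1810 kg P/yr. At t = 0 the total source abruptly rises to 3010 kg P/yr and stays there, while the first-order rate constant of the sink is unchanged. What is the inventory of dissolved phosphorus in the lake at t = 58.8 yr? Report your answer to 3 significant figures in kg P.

106000 kg P

The sink rate constant is k = F₀/M₀ = 1810/69700 = 0.02597 yr⁻¹.
Solving dM/dt = F₁ − kM with M(0) = M₀ gives M(t) = F₁/k + (M₀ − F₁/k)·e^(−kt).
F₁/k = 3010/0.02597 = 115910 kg P; kt = 0.02597 × 58.8 = 1.527, e^(−kt) = 0.2172.
M(58.8) = 115910 + (69700 − 115910) × 0.2172 = 115910 − 10040 = 105870 kg P.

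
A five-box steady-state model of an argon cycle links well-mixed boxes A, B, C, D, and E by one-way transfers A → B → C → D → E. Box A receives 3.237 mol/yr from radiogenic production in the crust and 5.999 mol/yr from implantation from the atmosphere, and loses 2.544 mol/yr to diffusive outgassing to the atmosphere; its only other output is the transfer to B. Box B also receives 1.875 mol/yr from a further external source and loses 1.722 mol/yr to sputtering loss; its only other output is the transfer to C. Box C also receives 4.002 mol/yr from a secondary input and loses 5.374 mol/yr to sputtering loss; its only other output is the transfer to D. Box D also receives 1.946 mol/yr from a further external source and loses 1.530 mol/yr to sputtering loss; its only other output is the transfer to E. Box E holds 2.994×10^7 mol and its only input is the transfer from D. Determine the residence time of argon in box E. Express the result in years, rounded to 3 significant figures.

5.08×10^6 yr

Box A: F(A→B) = (3.237 + 5.999) − 2.544 = 6.6920 mol/yr.
Box B: F(B→C) = (6.6920 + 1.875) − 1.722 = 6.8450 mol/yr.
Box C: F(C→D) = (6.8450 + 4.002) − 5.374 = 5.4730 mol/yr.
Box D: F(D→E) = (5.4730 + 1.946) − 1.530 = 5.8890 mol/yr.
Box E throughput = its input = 5.8890 mol/yr; τ = 2.994×10^7 / 5.8890 = 5.084×10^6 yr.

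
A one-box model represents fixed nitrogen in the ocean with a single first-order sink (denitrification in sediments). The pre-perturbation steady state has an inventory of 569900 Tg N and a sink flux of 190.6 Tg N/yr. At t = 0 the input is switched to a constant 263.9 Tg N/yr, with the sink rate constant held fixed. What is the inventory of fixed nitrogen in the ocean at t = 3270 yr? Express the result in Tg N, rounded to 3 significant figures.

716000 Tg N

Residence time τ = M₀/F₀ = 2990 yr. The eventual steady state is M_∞ = M₀·(F₁/F₀) = 569900 × 263.9/190.6 = 789070 Tg N.
The anomaly ΔM(t) = M(t) − M_∞ decays as ΔM₀·e^(−t/τ) with ΔM₀ = 569900 − 789070 = −219200 Tg N.
At t = 3270 yr, e^(−t/τ) = e^(−1.094) = 0.3350, so ΔM = −73420 Tg N and M = 789070 − 73420 = 715650 Tg N.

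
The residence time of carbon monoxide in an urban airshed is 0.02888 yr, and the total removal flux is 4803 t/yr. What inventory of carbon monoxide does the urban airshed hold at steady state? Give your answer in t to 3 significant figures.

τ = M/F ⇒ M = τ × F = 0.02888 × 4803 = 138.7 t.

139 t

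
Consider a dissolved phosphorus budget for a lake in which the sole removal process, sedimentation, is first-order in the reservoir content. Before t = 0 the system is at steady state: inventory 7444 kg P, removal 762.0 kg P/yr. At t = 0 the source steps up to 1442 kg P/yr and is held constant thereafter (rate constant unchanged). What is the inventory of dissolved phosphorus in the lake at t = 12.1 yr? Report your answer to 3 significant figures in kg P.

The sink rate constant is k = F₀/M₀ = 762.0/7444 = 0.1024 yr⁻¹.
Solving dM/dt = F₁ − kM with M(0) = M₀ gives M(t) = F₁/k + (M₀ − F₁/k)·e^(−kt).
F₁/k = 1442/0.1024 = 14087 kg P; kt = 0.1024 × 12.1 = 1.239, e^(−kt) = 0.2898.
M(12.1) = 14087 + (7444 − 14087) × 0.2898 = 14087 − 1925 = 12162 kg P.

12200 kg P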